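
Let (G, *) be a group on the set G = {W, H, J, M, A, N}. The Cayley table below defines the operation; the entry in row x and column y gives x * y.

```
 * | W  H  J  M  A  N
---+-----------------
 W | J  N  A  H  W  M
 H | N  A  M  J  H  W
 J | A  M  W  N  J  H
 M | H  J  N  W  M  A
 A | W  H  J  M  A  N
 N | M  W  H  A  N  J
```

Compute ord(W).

The identity element is A (its row matches the header).
W^1 = W
W^2 = W * W = J
W^3 = J * W = A
The first power of W equal to the identity is W^3, so ord(W) = 3.

3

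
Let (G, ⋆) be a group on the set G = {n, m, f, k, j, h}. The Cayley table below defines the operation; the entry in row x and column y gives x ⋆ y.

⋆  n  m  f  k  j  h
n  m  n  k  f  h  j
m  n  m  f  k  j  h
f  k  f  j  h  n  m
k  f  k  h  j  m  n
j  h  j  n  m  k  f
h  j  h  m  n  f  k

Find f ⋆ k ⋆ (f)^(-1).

The identity is m. In row f, the entry m sits in column h, so f^(-1) = h.
f ⋆ k = h
h ⋆ h = k

k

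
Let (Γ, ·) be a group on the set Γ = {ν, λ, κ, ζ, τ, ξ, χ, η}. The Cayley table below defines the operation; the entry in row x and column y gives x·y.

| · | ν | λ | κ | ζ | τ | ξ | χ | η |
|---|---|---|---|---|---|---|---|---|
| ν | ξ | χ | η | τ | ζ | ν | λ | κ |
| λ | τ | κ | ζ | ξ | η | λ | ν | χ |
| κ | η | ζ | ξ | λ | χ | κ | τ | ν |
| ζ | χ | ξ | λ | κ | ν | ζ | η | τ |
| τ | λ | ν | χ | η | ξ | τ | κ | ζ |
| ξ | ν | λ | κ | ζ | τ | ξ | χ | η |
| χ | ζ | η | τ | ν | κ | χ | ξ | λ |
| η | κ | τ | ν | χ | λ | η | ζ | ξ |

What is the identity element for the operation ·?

The identity e satisfies e·x = x for all x, so its row in the table reproduces the column headers.
Row ξ reads: ν, λ, κ, ζ, τ, ξ, χ, η — exactly the header order. So ξ is the identity.

ξ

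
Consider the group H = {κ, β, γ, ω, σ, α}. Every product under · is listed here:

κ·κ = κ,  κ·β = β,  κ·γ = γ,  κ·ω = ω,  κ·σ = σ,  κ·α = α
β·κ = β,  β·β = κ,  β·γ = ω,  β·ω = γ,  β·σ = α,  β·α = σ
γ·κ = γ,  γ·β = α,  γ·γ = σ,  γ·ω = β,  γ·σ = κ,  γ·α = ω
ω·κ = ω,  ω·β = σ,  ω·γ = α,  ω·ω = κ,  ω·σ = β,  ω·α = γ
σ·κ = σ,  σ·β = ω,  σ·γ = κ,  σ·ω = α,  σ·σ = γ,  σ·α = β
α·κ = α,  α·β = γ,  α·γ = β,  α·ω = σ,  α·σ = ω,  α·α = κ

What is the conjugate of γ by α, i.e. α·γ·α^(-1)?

σ

The identity is κ. In row α, the entry κ sits in column α, so α^(-1) = α.
α·γ = β
β·α = σ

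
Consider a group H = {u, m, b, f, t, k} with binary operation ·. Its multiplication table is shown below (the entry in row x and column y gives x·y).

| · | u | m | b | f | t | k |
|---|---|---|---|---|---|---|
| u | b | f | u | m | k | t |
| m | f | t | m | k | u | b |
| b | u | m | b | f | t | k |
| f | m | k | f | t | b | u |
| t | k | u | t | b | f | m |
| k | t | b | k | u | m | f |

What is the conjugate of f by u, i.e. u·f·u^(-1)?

f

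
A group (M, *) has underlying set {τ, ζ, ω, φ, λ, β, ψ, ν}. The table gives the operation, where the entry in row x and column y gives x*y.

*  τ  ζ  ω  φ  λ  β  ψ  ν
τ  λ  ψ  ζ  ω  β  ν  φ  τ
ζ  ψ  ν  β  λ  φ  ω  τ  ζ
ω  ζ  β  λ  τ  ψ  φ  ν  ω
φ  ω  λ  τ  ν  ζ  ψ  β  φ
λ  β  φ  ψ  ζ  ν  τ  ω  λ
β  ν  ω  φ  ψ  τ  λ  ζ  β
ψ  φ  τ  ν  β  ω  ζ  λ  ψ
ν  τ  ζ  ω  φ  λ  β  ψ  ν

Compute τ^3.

β

τ^1 = τ
τ^2 = τ*τ = λ
τ^3 = λ*τ = β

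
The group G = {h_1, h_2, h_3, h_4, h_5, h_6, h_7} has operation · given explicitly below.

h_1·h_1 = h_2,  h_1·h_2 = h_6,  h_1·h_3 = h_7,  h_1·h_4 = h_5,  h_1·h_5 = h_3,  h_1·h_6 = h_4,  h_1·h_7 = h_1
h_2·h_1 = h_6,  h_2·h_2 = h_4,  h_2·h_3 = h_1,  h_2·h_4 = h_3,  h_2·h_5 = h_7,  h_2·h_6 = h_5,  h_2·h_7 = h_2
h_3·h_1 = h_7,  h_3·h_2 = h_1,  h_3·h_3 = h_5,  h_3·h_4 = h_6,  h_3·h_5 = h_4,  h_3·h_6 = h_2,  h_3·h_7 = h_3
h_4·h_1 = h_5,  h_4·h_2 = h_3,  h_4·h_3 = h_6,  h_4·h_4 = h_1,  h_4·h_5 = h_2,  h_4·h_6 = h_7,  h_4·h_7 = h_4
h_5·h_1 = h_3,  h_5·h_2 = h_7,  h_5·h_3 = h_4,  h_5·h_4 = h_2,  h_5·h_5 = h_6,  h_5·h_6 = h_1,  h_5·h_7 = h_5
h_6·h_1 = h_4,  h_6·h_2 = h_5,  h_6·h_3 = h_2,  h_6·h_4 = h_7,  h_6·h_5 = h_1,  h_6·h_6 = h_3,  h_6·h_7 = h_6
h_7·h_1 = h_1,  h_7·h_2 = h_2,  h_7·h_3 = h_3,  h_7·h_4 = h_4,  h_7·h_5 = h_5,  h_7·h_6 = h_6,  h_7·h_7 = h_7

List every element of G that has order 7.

Identity is h_7. Compute the order of each non-identity element by repeated multiplication:
  h_1: h_1 → h_2 → h_6 → h_4 → h_5 → h_3 → h_7  (order 7)
  h_2: h_2 → h_4 → h_3 → h_1 → h_6 → h_5 → h_7  (order 7)
  h_3: h_3 → h_5 → h_4 → h_6 → h_2 → h_1 → h_7  (order 7)
  h_4: h_4 → h_1 → h_5 → h_2 → h_3 → h_6 → h_7  (order 7)
  h_5: h_5 → h_6 → h_1 → h_3 → h_4 → h_2 → h_7  (order 7)
  h_6: h_6 → h_3 → h_2 → h_5 → h_1 → h_4 → h_7  (order 7)
Elements of order 7: {h_1, h_2, h_3, h_4, h_5, h_6}.

{h_1, h_2, h_3, h_4, h_5, h_6}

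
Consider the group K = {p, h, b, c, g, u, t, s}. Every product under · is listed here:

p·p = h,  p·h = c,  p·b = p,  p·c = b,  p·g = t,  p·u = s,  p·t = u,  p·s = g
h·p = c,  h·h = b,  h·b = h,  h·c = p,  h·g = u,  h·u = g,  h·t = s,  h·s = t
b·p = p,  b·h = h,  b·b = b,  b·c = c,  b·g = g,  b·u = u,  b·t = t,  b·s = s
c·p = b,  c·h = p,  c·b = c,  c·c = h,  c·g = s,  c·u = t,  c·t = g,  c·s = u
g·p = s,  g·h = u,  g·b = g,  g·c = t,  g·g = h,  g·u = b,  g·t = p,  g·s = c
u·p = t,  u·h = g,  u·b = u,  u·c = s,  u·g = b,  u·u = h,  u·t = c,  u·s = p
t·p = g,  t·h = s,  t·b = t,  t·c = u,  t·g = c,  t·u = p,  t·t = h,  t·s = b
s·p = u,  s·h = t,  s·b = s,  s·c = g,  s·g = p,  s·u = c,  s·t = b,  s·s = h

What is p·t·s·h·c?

h

p·t = u
u·s = p
p·h = c
c·c = h
(Structurally, K here is isomorphic to the quaternion group Q_8.)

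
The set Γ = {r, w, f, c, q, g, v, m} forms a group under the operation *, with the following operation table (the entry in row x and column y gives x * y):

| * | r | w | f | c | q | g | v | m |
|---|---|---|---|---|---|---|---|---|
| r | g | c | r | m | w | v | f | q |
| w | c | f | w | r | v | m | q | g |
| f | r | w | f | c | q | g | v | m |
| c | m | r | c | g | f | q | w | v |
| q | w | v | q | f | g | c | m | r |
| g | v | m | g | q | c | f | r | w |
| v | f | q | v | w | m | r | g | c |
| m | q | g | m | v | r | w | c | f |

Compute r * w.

c

Read row r, column w: r * w = c.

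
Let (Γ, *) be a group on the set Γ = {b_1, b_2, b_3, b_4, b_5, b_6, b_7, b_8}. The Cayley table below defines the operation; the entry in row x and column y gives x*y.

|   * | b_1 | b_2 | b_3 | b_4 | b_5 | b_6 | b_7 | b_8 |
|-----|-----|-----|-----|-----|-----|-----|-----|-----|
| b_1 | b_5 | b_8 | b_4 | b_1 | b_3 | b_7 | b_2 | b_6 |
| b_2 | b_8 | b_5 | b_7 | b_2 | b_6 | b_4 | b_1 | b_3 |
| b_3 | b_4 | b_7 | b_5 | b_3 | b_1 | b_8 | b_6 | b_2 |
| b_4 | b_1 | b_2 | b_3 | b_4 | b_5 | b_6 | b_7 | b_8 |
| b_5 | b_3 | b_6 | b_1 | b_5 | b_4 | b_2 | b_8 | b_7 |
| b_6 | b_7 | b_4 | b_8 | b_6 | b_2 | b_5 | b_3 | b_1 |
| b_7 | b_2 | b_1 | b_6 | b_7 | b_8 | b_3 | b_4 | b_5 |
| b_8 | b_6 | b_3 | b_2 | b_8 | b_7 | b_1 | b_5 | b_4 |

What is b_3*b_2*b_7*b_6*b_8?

b_3*b_2 = b_7
b_7*b_7 = b_4
b_4*b_6 = b_6
b_6*b_8 = b_1
(Structurally, Γ here is isomorphic to Z_2 x Z_4.)

b_1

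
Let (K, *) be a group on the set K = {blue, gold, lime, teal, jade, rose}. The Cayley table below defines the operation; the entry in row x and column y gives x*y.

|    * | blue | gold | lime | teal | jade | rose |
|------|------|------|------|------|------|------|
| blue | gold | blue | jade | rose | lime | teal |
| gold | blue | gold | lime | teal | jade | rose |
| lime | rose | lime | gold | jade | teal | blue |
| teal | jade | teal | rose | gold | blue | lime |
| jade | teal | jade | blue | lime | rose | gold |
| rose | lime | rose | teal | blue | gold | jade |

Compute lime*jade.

teal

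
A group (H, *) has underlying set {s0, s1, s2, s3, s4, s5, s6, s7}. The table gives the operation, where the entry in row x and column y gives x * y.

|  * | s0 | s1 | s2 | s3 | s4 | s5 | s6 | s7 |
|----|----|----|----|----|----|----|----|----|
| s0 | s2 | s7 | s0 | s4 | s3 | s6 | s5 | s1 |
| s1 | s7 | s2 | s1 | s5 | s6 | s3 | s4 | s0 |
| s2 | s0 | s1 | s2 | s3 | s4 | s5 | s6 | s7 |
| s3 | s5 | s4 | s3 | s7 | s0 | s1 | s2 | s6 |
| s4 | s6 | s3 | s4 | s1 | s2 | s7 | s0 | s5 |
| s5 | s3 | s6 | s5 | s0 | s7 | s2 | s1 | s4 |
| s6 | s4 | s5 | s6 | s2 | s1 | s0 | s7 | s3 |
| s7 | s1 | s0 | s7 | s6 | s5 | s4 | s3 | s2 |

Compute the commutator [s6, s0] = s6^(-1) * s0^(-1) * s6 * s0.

Identity is s2; from the table s6^(-1) = s3 and s0^(-1) = s0.
s3 * s0 = s5
s5 * s6 = s1
s1 * s0 = s7
(Structurally, H here is isomorphic to the dihedral group D_4.)

s7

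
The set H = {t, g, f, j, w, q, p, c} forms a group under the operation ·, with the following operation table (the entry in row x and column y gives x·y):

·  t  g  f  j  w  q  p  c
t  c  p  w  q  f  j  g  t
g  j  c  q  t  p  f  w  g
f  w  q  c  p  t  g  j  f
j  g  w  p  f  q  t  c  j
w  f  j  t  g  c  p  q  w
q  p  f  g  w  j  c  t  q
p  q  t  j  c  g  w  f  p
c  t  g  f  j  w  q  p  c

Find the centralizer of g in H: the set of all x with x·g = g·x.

{c, f, g, q}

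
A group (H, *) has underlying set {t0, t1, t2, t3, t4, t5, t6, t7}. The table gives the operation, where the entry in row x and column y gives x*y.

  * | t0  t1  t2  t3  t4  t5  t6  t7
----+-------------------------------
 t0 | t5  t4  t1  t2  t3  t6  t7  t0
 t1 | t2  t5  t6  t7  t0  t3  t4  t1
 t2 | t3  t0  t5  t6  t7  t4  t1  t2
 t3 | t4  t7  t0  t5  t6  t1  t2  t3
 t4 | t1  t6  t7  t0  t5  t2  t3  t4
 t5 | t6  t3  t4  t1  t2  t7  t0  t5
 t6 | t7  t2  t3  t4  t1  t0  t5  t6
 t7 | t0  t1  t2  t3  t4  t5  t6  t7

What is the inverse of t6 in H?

t0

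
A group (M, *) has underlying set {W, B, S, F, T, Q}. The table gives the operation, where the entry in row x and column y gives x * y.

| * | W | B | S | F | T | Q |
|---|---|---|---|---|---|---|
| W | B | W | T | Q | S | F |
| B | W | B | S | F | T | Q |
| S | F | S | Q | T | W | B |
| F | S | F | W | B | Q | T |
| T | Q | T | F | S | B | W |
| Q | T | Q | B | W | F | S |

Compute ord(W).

The identity element is B (its row matches the header).
W^1 = W
W^2 = W * W = B
The first power of W equal to the identity is W^2, so ord(W) = 2.

2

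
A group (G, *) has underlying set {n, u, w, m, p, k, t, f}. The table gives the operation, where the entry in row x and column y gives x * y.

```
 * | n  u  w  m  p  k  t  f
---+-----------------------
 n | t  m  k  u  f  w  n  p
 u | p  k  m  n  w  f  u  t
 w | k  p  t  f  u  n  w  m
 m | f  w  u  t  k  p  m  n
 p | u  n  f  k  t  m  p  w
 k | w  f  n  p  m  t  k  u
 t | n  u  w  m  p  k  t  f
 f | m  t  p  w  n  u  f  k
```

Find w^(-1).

First locate the identity: row t matches the header, so t is the identity.
Scan row w for t: w * w = t. Hence w^(-1) = w.

w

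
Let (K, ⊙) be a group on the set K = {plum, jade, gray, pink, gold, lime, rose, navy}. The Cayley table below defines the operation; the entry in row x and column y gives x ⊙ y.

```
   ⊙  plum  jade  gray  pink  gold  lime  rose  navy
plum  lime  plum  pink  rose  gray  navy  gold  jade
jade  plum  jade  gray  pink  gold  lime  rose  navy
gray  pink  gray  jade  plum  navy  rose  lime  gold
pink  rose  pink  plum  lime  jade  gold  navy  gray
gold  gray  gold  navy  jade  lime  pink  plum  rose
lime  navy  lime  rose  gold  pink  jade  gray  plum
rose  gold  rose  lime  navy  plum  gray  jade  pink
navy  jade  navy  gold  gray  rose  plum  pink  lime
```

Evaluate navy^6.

lime

navy^1 = navy
navy^2 = navy ⊙ navy = lime
navy^3 = lime ⊙ navy = plum
navy^4 = plum ⊙ navy = jade
navy^5 = jade ⊙ navy = navy
navy^6 = navy ⊙ navy = lime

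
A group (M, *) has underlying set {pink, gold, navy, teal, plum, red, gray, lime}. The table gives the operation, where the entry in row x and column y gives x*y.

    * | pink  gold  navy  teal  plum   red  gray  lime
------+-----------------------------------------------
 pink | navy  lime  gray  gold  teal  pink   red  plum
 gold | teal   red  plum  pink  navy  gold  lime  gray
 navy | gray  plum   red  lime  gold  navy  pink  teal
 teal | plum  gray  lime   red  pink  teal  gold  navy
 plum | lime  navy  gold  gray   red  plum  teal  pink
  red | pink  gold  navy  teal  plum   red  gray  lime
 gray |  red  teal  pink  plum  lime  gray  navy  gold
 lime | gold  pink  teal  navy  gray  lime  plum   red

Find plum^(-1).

plum

First locate the identity: row red matches the header, so red is the identity.
Scan row plum for red: plum*plum = red. Hence plum^(-1) = plum.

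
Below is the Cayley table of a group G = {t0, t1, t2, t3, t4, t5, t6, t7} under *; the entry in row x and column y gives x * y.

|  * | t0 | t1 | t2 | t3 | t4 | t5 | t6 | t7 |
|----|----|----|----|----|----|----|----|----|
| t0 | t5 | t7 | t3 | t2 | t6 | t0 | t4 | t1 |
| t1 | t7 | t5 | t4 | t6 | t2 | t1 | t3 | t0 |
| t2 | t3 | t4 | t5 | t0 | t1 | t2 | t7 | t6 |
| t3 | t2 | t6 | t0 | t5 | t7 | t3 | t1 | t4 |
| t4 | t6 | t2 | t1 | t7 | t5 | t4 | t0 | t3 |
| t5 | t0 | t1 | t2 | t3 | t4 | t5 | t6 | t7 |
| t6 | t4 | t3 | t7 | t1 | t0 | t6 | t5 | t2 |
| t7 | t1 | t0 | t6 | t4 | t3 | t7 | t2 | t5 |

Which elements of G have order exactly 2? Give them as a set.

{t0, t1, t2, t3, t4, t6, t7}

Identity is t5. Compute the order of each non-identity element by repeated multiplication:
  t0: t0 → t5  (order 2)
  t1: t1 → t5  (order 2)
  t2: t2 → t5  (order 2)
  t3: t3 → t5  (order 2)
  t4: t4 → t5  (order 2)
  t6: t6 → t5  (order 2)
  t7: t7 → t5  (order 2)
Elements of order 2: {t0, t1, t2, t3, t4, t6, t7}.
(Structurally, G here is isomorphic to the elementary abelian group (Z_2)^3.)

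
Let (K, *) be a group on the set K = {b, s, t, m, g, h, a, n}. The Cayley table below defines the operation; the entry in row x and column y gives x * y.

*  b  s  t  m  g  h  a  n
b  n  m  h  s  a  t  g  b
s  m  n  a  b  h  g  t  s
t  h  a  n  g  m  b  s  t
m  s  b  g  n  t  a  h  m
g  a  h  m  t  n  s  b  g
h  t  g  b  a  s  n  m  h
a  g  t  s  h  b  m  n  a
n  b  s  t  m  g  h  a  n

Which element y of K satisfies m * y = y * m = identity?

First locate the identity: row n matches the header, so n is the identity.
Scan row m for n: m * m = n. Hence m^(-1) = m.

m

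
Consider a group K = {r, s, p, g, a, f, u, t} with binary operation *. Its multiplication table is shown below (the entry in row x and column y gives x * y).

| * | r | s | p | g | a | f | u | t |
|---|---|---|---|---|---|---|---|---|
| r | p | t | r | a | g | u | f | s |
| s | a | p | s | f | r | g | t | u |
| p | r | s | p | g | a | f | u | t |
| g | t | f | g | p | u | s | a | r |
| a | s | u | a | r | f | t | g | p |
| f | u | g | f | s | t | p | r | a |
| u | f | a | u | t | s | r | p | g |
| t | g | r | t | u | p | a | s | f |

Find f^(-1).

f

First locate the identity: row p matches the header, so p is the identity.
Scan row f for p: f * f = p. Hence f^(-1) = f.
(Structurally, K here is isomorphic to the dihedral group D_4.)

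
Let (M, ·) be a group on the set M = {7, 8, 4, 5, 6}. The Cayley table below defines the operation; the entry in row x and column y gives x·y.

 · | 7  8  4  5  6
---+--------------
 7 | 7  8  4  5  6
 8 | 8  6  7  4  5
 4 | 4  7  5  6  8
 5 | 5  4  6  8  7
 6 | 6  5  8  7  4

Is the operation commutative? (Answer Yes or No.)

Check whether the table is symmetric across its main diagonal.
Every entry (row x, col y) equals the entry (row y, col x), so M is abelian.

Yes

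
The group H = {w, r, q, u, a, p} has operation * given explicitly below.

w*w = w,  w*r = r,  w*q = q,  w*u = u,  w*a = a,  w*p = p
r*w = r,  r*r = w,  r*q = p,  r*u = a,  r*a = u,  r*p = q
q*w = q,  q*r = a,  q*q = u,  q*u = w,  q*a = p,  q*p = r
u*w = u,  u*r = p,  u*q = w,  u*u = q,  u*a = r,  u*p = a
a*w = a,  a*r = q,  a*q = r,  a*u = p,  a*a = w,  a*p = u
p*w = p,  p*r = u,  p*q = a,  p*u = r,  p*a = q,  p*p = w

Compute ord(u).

The identity element is w (its row matches the header).
u^1 = u
u^2 = u * u = q
u^3 = q * u = w
The first power of u equal to the identity is u^3, so ord(u) = 3.

3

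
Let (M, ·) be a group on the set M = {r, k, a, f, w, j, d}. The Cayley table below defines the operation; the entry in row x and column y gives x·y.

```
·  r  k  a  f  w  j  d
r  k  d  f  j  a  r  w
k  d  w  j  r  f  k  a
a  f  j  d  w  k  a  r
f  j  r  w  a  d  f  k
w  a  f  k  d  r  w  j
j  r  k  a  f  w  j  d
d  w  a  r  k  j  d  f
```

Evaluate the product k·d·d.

k·d = a
a·d = r

r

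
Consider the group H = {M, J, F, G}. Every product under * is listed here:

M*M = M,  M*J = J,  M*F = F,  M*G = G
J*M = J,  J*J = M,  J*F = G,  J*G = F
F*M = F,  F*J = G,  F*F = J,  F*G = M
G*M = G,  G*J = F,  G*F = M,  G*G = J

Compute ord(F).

4

The identity element is M (its row matches the header).
F^1 = F
F^2 = F * F = J
F^3 = J * F = G
F^4 = G * F = M
The first power of F equal to the identity is F^4, so ord(F) = 4.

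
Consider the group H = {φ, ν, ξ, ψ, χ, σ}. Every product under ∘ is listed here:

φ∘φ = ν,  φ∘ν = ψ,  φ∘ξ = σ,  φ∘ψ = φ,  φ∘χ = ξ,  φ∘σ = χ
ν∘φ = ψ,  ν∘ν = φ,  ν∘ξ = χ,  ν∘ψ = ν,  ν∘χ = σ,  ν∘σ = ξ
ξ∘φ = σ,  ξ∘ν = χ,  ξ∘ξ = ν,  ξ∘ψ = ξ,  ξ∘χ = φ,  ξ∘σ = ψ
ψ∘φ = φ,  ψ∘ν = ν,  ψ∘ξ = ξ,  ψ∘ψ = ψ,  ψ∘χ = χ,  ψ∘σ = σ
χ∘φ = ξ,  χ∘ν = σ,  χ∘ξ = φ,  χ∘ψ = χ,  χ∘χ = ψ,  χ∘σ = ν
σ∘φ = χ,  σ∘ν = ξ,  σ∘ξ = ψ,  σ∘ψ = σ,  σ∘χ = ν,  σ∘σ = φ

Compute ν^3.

ν^1 = ν
ν^2 = ν ∘ ν = φ
ν^3 = φ ∘ ν = ψ
(Structurally, H here is isomorphic to the cyclic group Z_6.)

ψ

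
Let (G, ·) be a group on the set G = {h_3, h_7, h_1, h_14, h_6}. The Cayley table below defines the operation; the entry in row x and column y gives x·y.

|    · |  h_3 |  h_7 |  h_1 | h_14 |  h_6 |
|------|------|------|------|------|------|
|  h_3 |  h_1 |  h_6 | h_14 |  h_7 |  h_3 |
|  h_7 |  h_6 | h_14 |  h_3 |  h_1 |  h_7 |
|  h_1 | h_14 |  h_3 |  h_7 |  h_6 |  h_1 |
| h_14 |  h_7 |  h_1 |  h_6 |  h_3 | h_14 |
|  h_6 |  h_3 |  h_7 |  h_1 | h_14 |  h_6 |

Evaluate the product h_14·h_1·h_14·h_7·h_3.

h_14

h_14·h_1 = h_6
h_6·h_14 = h_14
h_14·h_7 = h_1
h_1·h_3 = h_14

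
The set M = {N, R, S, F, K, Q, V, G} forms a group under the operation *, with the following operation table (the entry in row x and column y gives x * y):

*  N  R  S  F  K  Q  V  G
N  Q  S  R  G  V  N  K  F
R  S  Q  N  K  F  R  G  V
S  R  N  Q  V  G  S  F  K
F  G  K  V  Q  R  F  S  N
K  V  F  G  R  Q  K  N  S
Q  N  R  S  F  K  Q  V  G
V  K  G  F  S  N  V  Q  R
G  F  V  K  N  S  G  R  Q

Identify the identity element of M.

The identity e satisfies e * x = x for all x, so its row in the table reproduces the column headers.
Row Q reads: N, R, S, F, K, Q, V, G — exactly the header order. So Q is the identity.

Q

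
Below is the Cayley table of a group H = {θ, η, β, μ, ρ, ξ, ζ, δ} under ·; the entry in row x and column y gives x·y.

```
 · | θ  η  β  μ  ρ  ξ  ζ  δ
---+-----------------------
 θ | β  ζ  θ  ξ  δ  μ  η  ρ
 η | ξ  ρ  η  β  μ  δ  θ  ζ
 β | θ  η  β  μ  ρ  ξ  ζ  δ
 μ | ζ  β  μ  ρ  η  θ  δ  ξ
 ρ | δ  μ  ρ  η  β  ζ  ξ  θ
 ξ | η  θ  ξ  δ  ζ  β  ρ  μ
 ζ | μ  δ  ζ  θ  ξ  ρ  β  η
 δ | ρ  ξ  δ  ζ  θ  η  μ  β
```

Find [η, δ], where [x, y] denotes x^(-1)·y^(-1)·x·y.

ρ

Identity is β; from the table η^(-1) = μ and δ^(-1) = δ.
μ·δ = ξ
ξ·η = θ
θ·δ = ρ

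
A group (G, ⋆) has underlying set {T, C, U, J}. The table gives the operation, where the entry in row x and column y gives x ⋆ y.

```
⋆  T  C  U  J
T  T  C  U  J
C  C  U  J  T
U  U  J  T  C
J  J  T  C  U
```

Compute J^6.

J^1 = J
J^2 = J ⋆ J = U
J^3 = U ⋆ J = C
J^4 = C ⋆ J = T
J^5 = T ⋆ J = J
J^6 = J ⋆ J = U

U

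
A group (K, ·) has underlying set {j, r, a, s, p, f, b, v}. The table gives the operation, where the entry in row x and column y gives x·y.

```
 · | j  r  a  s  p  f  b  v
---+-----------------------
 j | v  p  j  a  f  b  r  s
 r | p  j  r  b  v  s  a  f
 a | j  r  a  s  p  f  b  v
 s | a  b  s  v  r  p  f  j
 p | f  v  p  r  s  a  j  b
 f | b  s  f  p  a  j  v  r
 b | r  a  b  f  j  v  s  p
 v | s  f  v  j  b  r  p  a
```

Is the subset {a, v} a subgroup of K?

Yes

{a, v} contains the identity a.
Checking products: every product of two elements of {a, v} (read from the table) lies in {a, v}, so the set is closed.
In a finite group, a nonempty closed subset is a subgroup. So {a, v} ≤ K.
(Structurally, K here is isomorphic to the cyclic group Z_8.)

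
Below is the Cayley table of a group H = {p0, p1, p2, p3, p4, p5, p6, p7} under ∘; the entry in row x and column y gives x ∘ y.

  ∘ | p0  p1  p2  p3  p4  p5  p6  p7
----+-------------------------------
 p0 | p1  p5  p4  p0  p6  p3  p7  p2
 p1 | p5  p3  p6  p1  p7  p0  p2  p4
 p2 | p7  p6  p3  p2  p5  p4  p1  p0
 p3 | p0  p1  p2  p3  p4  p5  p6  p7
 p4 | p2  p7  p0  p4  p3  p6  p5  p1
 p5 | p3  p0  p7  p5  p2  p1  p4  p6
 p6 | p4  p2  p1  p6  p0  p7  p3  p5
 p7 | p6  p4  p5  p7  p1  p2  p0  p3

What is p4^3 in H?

p4^1 = p4
p4^2 = p4 ∘ p4 = p3
p4^3 = p3 ∘ p4 = p4

p4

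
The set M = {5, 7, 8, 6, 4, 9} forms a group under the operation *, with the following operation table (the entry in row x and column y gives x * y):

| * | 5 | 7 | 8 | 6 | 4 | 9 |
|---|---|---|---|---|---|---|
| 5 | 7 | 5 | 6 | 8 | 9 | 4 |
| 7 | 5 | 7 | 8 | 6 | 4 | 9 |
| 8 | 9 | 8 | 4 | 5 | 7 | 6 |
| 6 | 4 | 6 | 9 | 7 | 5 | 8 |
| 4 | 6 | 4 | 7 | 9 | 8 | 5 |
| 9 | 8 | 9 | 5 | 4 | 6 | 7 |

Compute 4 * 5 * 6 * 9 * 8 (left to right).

4 * 5 = 6
6 * 6 = 7
7 * 9 = 9
9 * 8 = 5

5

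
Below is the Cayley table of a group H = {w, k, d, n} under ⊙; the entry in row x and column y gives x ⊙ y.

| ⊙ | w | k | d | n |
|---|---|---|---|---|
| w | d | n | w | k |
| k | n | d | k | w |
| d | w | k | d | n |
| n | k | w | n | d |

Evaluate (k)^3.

k

k^1 = k
k^2 = k ⊙ k = d
k^3 = d ⊙ k = k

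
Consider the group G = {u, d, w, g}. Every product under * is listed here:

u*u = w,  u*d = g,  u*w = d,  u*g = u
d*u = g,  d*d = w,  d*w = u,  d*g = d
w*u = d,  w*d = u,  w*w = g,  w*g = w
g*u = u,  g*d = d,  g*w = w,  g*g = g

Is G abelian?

Yes

Check whether the table is symmetric across its main diagonal.
Every entry (row x, col y) equals the entry (row y, col x), so G is abelian.
(In fact G ≅ the cyclic group Z_4.)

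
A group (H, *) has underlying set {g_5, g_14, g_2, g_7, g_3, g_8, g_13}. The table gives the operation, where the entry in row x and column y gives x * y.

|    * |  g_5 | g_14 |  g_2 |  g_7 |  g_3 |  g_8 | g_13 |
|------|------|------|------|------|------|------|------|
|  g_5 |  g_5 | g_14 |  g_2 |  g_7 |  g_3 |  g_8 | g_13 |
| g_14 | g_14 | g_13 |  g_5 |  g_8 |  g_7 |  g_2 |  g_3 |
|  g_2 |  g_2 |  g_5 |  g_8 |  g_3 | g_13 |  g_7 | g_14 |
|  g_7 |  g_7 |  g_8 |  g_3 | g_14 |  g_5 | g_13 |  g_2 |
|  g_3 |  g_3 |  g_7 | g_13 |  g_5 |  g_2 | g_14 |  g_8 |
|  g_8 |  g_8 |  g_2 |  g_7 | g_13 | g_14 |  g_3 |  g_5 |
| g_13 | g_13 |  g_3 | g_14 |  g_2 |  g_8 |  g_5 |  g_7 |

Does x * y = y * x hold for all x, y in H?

Yes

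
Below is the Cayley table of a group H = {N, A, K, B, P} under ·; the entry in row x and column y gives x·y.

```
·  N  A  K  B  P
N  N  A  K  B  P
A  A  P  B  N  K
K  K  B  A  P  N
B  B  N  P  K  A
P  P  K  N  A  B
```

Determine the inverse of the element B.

A

First locate the identity: row N matches the header, so N is the identity.
Scan row B for N: B·A = N. Hence B^(-1) = A.
(Structurally, H here is isomorphic to the cyclic group Z_5.)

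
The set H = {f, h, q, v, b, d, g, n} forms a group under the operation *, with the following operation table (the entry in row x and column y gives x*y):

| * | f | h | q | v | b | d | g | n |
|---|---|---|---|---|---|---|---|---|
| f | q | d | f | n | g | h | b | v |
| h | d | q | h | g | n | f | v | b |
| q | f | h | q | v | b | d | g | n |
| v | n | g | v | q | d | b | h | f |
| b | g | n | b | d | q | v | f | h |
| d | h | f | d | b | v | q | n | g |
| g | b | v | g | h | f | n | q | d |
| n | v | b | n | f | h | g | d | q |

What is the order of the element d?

2

The identity element is q (its row matches the header).
d^1 = d
d^2 = d*d = q
The first power of d equal to the identity is d^2, so ord(d) = 2.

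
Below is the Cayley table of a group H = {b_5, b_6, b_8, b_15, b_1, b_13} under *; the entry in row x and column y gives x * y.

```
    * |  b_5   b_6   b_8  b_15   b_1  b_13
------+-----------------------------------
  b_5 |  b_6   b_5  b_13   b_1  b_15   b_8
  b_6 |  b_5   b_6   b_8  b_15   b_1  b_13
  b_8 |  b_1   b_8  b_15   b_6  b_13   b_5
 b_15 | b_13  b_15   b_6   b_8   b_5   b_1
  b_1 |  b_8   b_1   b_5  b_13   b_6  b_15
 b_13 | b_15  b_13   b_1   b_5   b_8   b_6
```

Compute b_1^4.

b_6

b_1^1 = b_1
b_1^2 = b_1 * b_1 = b_6
b_1^3 = b_6 * b_1 = b_1
b_1^4 = b_1 * b_1 = b_6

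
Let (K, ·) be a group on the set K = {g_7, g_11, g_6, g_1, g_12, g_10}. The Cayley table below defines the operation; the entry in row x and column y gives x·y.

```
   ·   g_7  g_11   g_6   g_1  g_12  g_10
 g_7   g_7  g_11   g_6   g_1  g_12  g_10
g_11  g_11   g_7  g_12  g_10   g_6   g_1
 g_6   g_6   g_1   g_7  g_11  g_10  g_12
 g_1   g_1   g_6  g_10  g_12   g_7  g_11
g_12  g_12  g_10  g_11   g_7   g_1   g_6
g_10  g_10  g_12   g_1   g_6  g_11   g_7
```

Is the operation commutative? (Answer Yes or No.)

g_12·g_10 = g_6 but g_10·g_12 = g_11.
Since g_12 and g_10 do not commute, K is not abelian.

No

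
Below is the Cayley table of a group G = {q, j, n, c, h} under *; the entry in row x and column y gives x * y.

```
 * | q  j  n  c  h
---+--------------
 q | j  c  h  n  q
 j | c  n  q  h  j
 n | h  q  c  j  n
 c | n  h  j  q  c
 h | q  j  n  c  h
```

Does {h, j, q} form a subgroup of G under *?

No

q * j = c, which is not in {h, j, q}.
The subset is not closed under *, so it is not a subgroup.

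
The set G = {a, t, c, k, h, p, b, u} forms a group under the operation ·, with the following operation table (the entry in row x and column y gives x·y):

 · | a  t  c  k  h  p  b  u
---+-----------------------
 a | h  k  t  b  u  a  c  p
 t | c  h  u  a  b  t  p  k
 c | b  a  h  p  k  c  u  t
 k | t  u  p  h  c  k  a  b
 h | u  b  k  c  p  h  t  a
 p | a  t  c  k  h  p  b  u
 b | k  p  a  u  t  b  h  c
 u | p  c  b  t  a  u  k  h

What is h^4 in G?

h^1 = h
h^2 = h·h = p
h^3 = p·h = h
h^4 = h·h = p

p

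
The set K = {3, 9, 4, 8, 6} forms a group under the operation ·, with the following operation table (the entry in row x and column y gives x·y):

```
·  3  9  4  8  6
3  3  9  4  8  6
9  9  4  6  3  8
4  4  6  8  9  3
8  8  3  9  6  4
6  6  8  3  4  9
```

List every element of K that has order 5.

{4, 6, 8, 9}

Identity is 3. Compute the order of each non-identity element by repeated multiplication:
  9: 9 → 4 → 6 → 8 → 3  (order 5)
  4: 4 → 8 → 9 → 6 → 3  (order 5)
  8: 8 → 6 → 4 → 9 → 3  (order 5)
  6: 6 → 9 → 8 → 4 → 3  (order 5)
Elements of order 5: {4, 6, 8, 9}.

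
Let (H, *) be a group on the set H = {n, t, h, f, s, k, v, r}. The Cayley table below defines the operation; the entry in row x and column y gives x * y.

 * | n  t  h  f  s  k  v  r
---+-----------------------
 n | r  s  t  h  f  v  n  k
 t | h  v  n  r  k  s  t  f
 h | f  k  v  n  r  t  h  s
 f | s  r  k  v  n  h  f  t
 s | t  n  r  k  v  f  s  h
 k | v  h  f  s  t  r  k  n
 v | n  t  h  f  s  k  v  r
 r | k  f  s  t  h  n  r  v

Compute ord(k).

The identity element is v (its row matches the header).
k^1 = k
k^2 = k * k = r
k^3 = r * k = n
k^4 = n * k = v
The first power of k equal to the identity is k^4, so ord(k) = 4.
(Structurally, H here is isomorphic to the dihedral group D_4.)

4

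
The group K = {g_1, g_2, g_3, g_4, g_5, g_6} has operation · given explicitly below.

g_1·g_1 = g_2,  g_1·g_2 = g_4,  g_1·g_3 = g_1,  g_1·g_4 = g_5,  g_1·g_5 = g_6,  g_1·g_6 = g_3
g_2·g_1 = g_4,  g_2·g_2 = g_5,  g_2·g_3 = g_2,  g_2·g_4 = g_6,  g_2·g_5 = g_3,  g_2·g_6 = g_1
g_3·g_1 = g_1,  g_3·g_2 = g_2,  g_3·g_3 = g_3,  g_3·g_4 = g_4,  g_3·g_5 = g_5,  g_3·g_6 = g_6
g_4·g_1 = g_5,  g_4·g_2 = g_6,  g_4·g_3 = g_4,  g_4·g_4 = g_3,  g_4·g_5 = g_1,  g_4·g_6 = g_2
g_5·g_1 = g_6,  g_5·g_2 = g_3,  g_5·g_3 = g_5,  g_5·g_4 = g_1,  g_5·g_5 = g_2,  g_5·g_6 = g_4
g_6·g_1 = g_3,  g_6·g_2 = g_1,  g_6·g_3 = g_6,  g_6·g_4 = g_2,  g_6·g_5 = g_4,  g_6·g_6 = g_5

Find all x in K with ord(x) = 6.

Identity is g_3. Compute the order of each non-identity element by repeated multiplication:
  g_1: g_1 → g_2 → g_4 → g_5 → g_6 → g_3  (order 6)
  g_2: g_2 → g_5 → g_3  (order 3)
  g_4: g_4 → g_3  (order 2)
  g_5: g_5 → g_2 → g_3  (order 3)
  g_6: g_6 → g_5 → g_4 → g_2 → g_1 → g_3  (order 6)
Elements of order 6: {g_1, g_6}.

{g_1, g_6}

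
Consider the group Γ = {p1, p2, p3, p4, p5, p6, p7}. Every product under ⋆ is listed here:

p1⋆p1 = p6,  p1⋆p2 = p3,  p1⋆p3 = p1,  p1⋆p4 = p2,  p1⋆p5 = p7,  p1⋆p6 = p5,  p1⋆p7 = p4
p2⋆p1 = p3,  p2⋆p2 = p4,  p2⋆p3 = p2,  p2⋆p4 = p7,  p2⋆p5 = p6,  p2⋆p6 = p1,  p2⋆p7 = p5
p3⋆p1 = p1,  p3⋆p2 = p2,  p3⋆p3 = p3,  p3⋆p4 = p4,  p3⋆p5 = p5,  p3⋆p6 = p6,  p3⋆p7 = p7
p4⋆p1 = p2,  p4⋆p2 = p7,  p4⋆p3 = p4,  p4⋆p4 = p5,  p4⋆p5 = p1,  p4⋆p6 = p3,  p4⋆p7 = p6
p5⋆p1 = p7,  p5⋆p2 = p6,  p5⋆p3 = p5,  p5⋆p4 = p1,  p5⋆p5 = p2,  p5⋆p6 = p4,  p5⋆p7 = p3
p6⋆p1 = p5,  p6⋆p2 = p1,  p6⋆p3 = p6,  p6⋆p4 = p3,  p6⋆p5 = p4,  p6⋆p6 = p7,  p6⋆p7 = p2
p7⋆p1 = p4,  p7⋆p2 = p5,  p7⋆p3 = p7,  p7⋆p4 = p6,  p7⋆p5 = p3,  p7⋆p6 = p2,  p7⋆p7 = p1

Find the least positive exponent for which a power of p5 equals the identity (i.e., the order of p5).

7

The identity element is p3 (its row matches the header).
p5^1 = p5
p5^2 = p5 ⋆ p5 = p2
p5^3 = p2 ⋆ p5 = p6
p5^4 = p6 ⋆ p5 = p4
p5^5 = p4 ⋆ p5 = p1
p5^6 = p1 ⋆ p5 = p7
p5^7 = p7 ⋆ p5 = p3
The first power of p5 equal to the identity is p5^7, so ord(p5) = 7.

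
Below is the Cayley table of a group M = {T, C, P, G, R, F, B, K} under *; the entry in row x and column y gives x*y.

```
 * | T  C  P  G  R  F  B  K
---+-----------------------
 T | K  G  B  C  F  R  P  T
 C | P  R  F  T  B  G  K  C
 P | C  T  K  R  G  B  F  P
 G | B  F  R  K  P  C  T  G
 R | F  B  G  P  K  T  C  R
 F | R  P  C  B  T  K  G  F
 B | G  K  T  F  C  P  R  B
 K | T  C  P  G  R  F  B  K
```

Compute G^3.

G^1 = G
G^2 = G*G = K
G^3 = K*G = G

G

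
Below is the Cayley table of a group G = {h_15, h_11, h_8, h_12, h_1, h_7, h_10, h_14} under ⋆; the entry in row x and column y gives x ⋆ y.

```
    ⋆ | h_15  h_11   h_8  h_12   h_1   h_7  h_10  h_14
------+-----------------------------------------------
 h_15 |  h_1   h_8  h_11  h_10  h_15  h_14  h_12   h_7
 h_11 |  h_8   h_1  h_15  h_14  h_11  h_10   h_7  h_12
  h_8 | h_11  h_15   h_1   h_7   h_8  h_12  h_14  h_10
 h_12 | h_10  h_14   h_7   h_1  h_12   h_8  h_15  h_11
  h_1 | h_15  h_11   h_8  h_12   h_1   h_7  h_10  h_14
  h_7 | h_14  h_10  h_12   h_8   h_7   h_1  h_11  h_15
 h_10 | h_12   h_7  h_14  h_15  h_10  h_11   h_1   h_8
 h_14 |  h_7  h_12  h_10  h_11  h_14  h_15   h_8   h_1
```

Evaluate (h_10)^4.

h_1

h_10^1 = h_10
h_10^2 = h_10 ⋆ h_10 = h_1
h_10^3 = h_1 ⋆ h_10 = h_10
h_10^4 = h_10 ⋆ h_10 = h_1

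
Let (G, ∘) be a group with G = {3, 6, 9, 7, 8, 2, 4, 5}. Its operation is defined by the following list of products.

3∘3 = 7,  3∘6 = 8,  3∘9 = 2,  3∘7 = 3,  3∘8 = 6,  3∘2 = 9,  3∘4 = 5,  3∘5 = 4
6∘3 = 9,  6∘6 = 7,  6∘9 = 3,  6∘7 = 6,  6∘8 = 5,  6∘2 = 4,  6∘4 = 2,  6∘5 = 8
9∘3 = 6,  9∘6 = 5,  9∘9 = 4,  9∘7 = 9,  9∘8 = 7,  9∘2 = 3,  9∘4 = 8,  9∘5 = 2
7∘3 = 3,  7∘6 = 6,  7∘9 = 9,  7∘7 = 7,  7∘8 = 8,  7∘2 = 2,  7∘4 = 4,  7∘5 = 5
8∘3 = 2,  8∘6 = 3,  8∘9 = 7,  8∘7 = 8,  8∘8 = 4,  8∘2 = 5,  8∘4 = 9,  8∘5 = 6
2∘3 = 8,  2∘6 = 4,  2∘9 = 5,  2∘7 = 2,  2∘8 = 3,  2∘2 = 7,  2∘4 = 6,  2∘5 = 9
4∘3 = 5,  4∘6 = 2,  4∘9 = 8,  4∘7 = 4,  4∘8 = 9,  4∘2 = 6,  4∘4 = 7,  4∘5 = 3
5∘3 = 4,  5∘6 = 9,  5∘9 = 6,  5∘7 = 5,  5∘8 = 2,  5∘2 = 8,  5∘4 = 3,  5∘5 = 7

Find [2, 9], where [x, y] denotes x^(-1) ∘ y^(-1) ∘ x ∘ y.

4

Identity is 7; from the table 2^(-1) = 2 and 9^(-1) = 8.
2 ∘ 8 = 3
3 ∘ 2 = 9
9 ∘ 9 = 4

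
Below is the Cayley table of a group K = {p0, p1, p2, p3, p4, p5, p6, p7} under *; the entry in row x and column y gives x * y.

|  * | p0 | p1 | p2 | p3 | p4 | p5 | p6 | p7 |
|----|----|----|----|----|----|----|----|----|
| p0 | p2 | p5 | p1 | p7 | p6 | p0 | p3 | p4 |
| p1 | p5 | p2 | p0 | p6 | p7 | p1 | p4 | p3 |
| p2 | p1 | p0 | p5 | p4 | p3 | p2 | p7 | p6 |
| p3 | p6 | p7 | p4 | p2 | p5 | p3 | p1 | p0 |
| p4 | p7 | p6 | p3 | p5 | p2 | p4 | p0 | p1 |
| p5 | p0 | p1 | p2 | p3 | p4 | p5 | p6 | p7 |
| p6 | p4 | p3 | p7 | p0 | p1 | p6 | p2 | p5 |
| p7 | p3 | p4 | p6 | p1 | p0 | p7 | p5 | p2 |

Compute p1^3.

p0

p1^1 = p1
p1^2 = p1 * p1 = p2
p1^3 = p2 * p1 = p0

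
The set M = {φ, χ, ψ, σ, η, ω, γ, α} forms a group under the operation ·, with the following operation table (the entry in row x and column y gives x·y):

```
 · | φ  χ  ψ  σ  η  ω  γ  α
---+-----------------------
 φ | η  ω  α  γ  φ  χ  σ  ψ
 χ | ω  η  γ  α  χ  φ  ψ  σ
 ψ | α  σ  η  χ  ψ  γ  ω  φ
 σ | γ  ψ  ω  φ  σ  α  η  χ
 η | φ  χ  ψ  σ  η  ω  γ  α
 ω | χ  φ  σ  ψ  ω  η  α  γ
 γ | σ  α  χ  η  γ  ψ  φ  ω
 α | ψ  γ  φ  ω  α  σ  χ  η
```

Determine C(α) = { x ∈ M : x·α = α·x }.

{α, η, φ, ψ}

Compare row α with column α entry by entry.
φ·α = ψ = α·φ, so φ commutes with α.
ω·α = γ but α·ω = σ, so ω does not.
Collecting the elements that commute with α: C(α) = {α, η, φ, ψ}.
(Structurally, M here is isomorphic to the dihedral group D_4.)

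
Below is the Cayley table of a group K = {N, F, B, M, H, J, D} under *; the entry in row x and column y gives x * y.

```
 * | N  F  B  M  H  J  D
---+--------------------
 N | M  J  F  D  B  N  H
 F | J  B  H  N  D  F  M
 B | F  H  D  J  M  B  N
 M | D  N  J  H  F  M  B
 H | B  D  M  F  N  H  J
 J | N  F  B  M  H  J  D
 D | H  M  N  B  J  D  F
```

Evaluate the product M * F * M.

D

M * F = N
N * M = D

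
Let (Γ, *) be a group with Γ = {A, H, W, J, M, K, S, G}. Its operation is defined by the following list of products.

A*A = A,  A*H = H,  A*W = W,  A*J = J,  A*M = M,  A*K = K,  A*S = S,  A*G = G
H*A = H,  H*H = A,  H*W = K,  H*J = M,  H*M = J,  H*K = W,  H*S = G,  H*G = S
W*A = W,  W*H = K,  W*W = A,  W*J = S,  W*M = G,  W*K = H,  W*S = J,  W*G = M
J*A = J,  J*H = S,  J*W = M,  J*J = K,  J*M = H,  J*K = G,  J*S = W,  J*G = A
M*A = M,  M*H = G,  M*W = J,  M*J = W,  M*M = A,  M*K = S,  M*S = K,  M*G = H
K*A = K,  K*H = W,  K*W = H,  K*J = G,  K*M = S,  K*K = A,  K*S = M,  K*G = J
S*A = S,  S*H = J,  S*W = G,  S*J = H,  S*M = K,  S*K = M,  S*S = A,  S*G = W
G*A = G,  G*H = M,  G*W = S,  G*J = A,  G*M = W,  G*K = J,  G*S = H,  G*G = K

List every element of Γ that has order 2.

Identity is A. Compute the order of each non-identity element by repeated multiplication:
  H: H → A  (order 2)
  W: W → A  (order 2)
  J: J → K → G → A  (order 4)
  M: M → A  (order 2)
  K: K → A  (order 2)
  S: S → A  (order 2)
  G: G → K → J → A  (order 4)
Elements of order 2: {H, K, M, S, W}.

{H, K, M, S, W}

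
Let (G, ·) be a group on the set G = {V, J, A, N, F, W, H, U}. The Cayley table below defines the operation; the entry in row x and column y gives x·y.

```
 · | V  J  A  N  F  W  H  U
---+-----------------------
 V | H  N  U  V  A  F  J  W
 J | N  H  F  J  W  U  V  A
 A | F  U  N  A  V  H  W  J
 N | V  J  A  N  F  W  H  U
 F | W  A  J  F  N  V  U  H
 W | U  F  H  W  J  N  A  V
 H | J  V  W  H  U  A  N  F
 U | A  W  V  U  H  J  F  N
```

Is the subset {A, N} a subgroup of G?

{A, N} contains the identity N.
Checking products: every product of two elements of {A, N} (read from the table) lies in {A, N}, so the set is closed.
In a finite group, a nonempty closed subset is a subgroup. So {A, N} ≤ G.

Yes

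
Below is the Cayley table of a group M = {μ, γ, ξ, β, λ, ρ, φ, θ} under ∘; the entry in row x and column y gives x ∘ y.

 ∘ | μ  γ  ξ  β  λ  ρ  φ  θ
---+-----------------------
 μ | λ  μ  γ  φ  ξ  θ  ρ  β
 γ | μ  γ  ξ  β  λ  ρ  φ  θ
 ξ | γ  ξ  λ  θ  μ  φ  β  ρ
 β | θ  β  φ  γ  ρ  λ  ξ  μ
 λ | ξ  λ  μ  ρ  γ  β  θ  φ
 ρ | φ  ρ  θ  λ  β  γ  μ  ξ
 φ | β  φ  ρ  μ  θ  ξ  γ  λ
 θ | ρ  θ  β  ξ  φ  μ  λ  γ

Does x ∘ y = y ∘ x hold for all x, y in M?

No

ξ ∘ θ = ρ but θ ∘ ξ = β.
Since ξ and θ do not commute, M is not abelian.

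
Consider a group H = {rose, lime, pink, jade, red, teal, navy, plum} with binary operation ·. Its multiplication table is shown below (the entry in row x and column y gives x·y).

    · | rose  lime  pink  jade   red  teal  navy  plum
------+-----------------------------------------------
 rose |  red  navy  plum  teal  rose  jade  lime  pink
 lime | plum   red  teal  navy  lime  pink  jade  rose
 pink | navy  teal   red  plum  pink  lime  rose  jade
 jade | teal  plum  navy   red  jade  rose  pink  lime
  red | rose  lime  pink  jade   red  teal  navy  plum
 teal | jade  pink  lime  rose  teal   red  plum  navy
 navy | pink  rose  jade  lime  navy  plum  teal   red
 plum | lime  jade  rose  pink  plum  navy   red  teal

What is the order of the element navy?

4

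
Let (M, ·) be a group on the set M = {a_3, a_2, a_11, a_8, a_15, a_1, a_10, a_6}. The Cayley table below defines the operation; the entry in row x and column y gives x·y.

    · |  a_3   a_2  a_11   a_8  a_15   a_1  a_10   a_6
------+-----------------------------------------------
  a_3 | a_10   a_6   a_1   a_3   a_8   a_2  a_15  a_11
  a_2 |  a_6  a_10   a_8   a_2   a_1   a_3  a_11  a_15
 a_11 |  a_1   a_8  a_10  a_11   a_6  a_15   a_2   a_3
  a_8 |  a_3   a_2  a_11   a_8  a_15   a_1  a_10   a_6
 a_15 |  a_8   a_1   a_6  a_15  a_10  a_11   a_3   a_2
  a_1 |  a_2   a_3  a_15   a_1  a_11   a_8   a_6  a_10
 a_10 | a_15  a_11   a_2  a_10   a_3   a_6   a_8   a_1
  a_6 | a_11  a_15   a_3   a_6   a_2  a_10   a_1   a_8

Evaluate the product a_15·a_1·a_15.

a_6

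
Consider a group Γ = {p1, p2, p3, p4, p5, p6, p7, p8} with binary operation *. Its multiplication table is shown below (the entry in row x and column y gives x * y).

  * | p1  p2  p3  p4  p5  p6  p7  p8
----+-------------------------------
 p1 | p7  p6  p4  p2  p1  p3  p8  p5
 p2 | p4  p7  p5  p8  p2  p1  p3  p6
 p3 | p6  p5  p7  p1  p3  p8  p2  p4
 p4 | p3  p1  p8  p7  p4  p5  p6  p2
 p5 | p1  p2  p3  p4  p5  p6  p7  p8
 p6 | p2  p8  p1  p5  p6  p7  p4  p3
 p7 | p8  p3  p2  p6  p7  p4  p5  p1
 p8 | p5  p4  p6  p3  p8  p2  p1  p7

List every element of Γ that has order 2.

Identity is p5. Compute the order of each non-identity element by repeated multiplication:
  p1: p1 → p7 → p8 → p5  (order 4)
  p2: p2 → p7 → p3 → p5  (order 4)
  p3: p3 → p7 → p2 → p5  (order 4)
  p4: p4 → p7 → p6 → p5  (order 4)
  p6: p6 → p7 → p4 → p5  (order 4)
  p7: p7 → p5  (order 2)
  p8: p8 → p7 → p1 → p5  (order 4)
Elements of order 2: {p7}.

{p7}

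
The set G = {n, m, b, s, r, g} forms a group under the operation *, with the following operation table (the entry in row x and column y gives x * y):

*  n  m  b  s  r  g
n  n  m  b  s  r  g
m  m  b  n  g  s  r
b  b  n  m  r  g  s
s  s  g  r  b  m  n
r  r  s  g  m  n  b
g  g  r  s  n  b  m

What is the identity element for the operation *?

The identity e satisfies e * x = x for all x, so its row in the table reproduces the column headers.
Row n reads: n, m, b, s, r, g — exactly the header order. So n is the identity.

n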